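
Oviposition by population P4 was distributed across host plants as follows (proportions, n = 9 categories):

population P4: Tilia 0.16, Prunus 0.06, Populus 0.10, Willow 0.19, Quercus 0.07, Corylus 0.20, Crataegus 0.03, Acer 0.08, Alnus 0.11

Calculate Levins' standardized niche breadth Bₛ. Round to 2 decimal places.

Σpᵢ² = 0.16² + 0.06² + 0.10² + 0.19² + 0.07² + 0.20² + 0.03² + 0.08² + 0.11² = 0.0256 + 0.0036 + 0.0100 + 0.0361 + 0.0049 + 0.0400 + 0.0009 + 0.0064 + 0.0121 = 0.1396
B = 1 / 0.1396 = 7.1633
Bₛ = (B − 1)/(n − 1) = (7.1633 − 1)/(9 − 1) = 6.1633/8 = 0.7704

0.77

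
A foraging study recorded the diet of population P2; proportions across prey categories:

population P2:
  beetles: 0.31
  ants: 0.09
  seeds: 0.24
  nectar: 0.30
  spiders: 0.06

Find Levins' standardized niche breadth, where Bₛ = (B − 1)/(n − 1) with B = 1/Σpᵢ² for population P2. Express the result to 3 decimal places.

Σpᵢ² = 0.31² + 0.09² + 0.24² + 0.30² + 0.06² = 0.0961 + 0.0081 + 0.0576 + 0.0900 + 0.0036 = 0.2554
B = 1 / 0.2554 = 3.91543
Bₛ = (B − 1)/(n − 1) = (3.91543 − 1)/(5 − 1) = 2.91543/4 = 0.72886

0.729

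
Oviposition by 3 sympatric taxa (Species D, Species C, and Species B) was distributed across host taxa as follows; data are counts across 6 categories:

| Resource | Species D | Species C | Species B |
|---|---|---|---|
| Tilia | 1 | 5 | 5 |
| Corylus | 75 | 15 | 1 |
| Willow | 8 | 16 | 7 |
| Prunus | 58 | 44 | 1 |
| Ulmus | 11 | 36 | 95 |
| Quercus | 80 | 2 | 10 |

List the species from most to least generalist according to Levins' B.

Species C > Species D > Species B

Proportions for Species D (n=233): 1/233=0.0043, 75/233=0.3219, 8/233=0.0343, 58/233=0.2489, 11/233=0.0472, 80/233=0.3433
Proportions for Species C (n=118): 5/118=0.0424, 15/118=0.1271, 16/118=0.1356, 44/118=0.3729, 36/118=0.3051, 2/118=0.0169
Proportions for Species B (n=119): 5/119=0.0420, 1/119=0.0084, 7/119=0.0588, 1/119=0.0084, 95/119=0.7983, 10/119=0.0840
Σp_Dᵢ² = 0.0043² + 0.3219² + 0.0343² + 0.2489² + 0.0472² + 0.3433² = 0.000018 + 0.103620 + 0.001176 + 0.061951 + 0.002228 + 0.117855 = 0.286848
B_D = 1 / 0.286848 = 3.4862
Σp_Cᵢ² = 0.0424² + 0.1271² + 0.1356² + 0.3729² + 0.3051² + 0.0169² = 0.001798 + 0.016154 + 0.018387 + 0.139054 + 0.093086 + 0.000286 = 0.268765
B_C = 1 / 0.268765 = 3.7207
Σp_Bᵢ² = 0.0420² + 0.0084² + 0.0588² + 0.0084² + 0.7983² + 0.0840² = 0.001764 + 0.000071 + 0.003457 + 0.000071 + 0.637283 + 0.007056 = 0.649702
B_B = 1 / 0.649702 = 1.5392
Ranking by B (broadest → narrowest): Species C (3.72) > Species D (3.49) > Species B (1.54)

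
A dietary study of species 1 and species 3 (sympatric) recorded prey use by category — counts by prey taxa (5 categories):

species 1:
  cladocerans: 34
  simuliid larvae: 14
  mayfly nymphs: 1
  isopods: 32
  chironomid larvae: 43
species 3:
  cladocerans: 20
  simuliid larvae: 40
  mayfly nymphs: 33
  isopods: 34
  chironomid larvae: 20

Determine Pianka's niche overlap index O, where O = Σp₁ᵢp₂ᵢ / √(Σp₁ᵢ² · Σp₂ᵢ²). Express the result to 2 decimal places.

Proportions for species 1 (n=124): 34/124=0.2742, 14/124=0.1129, 1/124=0.0081, 32/124=0.2581, 43/124=0.3468
Proportions for species 3 (n=147): 20/147=0.1361, 40/147=0.2721, 33/147=0.2245, 34/147=0.2313, 20/147=0.1361
Σ p₁ᵢp₂ᵢ = 0.037319 + 0.030720 + 0.001818 + 0.059699 + 0.047199 = 0.176755
Σp_1ᵢ² = 0.2742² + 0.1129² + 0.0081² + 0.2581² + 0.3468² = 0.075186 + 0.012746 + 0.000066 + 0.066616 + 0.120270 = 0.274884
Σp_2ᵢ² = 0.1361² + 0.2721² + 0.2245² + 0.2313² + 0.1361² = 0.018523 + 0.074038 + 0.050400 + 0.053500 + 0.018523 = 0.214984
O = 0.176755 / √(0.274884 × 0.214984) = 0.176755 / 0.2430960 = 0.7271

0.73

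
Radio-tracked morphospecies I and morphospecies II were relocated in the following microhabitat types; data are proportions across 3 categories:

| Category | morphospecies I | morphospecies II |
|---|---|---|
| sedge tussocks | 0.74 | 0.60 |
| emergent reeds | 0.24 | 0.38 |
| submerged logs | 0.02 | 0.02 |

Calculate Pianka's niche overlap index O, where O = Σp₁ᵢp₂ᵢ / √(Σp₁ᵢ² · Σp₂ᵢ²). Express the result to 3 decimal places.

Σ p₁ᵢp₂ᵢ = 0.4440 + 0.0912 + 0.0004 = 0.5356
Σp_1ᵢ² = 0.74² + 0.24² + 0.02² = 0.5476 + 0.0576 + 0.0004 = 0.6056
Σp_2ᵢ² = 0.60² + 0.38² + 0.02² = 0.3600 + 0.1444 + 0.0004 = 0.5048
O = 0.5356 / √(0.6056 × 0.5048) = 0.5356 / 0.552908 = 0.96870

0.969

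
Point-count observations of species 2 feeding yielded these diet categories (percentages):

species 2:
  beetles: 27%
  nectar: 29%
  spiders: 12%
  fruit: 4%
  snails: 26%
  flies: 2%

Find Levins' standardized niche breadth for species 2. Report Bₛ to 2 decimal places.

Convert percentages to proportions (divide by 100).
Σpᵢ² = 0.27² + 0.29² + 0.12² + 0.04² + 0.26² + 0.02² = 0.0729 + 0.0841 + 0.0144 + 0.0016 + 0.0676 + 0.0004 = 0.2410
B = 1 / 0.2410 = 4.1494
Bₛ = (B − 1)/(n − 1) = (4.1494 − 1)/(6 − 1) = 3.1494/5 = 0.6299

0.63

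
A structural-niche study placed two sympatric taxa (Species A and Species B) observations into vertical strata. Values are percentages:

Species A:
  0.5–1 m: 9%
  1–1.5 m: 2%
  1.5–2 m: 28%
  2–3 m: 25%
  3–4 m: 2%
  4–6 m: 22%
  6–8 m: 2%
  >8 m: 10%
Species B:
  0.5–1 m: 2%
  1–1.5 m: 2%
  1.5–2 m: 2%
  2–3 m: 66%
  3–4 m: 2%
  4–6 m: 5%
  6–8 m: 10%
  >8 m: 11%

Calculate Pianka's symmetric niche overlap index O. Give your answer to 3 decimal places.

0.635

Convert percentages to proportions (divide by 100).
Σ p₁ᵢp₂ᵢ = 0.0018 + 0.0004 + 0.0056 + 0.1650 + 0.0004 + 0.0110 + 0.0020 + 0.0110 = 0.1972
Σp_1ᵢ² = 0.09² + 0.02² + 0.28² + 0.25² + 0.02² + 0.22² + 0.02² + 0.10² = 0.0081 + 0.0004 + 0.0784 + 0.0625 + 0.0004 + 0.0484 + 0.0004 + 0.0100 = 0.2086
Σp_2ᵢ² = 0.02² + 0.02² + 0.02² + 0.66² + 0.02² + 0.05² + 0.10² + 0.11² = 0.0004 + 0.0004 + 0.0004 + 0.4356 + 0.0004 + 0.0025 + 0.0100 + 0.0121 = 0.4618
O = 0.1972 / √(0.2086 × 0.4618) = 0.1972 / 0.310373 = 0.63536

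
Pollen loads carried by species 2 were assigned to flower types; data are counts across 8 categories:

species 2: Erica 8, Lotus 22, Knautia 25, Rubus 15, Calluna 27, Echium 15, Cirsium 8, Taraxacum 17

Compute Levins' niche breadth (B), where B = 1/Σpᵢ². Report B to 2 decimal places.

6.94

Proportions for species 2 (n=137): 8/137=0.0584, 22/137=0.1606, 25/137=0.1825, 15/137=0.1095, 27/137=0.1971, 15/137=0.1095, 8/137=0.0584, 17/137=0.1241
Σpᵢ² = 0.0584² + 0.1606² + 0.1825² + 0.1095² + 0.1971² + 0.1095² + 0.0584² + 0.1241² = 0.003411 + 0.025792 + 0.033306 + 0.011990 + 0.038848 + 0.011990 + 0.003411 + 0.015401 = 0.144149
B = 1 / 0.144149 = 6.9373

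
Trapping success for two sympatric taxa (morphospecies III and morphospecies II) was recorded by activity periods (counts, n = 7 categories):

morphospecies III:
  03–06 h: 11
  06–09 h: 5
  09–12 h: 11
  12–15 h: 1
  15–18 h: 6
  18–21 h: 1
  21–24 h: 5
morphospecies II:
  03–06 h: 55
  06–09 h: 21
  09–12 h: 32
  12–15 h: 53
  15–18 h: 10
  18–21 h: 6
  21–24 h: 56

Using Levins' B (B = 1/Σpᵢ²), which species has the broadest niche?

morphospecies II

Proportions for morphospecies III (n=40): 11/40=0.2750, 5/40=0.1250, 11/40=0.2750, 1/40=0.0250, 6/40=0.1500, 1/40=0.0250, 5/40=0.1250
Proportions for morphospecies II (n=233): 55/233=0.2361, 21/233=0.0901, 32/233=0.1373, 53/233=0.2275, 10/233=0.0429, 6/233=0.0258, 56/233=0.2403
Σp_IIIᵢ² = 0.2750² + 0.1250² + 0.2750² + 0.0250² + 0.1500² + 0.0250² + 0.1250² = 0.075625 + 0.015625 + 0.075625 + 0.000625 + 0.022500 + 0.000625 + 0.015625 = 0.206250
B_III = 1 / 0.206250 = 4.8485
Σp_IIᵢ² = 0.2361² + 0.0901² + 0.1373² + 0.2275² + 0.0429² + 0.0258² + 0.2403² = 0.055743 + 0.008118 + 0.018851 + 0.051756 + 0.001840 + 0.000666 + 0.057744 = 0.194718
B_II = 1 / 0.194718 = 5.1356
Highest B → broadest niche (most generalist): morphospecies II (B = 5.14).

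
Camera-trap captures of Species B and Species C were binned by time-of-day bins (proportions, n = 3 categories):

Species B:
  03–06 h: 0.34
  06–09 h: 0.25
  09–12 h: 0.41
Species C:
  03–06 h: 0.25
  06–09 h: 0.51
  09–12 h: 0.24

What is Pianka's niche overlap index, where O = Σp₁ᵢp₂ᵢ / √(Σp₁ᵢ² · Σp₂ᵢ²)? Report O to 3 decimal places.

Σ p₁ᵢp₂ᵢ = 0.0850 + 0.1275 + 0.0984 = 0.3109
Σp_1ᵢ² = 0.34² + 0.25² + 0.41² = 0.1156 + 0.0625 + 0.1681 = 0.3462
Σp_2ᵢ² = 0.25² + 0.51² + 0.24² = 0.0625 + 0.2601 + 0.0576 = 0.3802
O = 0.3109 / √(0.3462 × 0.3802) = 0.3109 / 0.362802 = 0.85694

0.857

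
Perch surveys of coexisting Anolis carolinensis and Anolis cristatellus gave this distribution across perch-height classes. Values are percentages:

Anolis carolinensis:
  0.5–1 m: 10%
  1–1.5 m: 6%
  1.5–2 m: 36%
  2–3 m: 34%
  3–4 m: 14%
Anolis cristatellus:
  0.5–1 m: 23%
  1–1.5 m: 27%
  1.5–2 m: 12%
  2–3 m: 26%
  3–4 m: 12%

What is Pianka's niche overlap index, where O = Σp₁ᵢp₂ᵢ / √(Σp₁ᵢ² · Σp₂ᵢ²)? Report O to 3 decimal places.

0.754

Convert percentages to proportions (divide by 100).
Σ p₁ᵢp₂ᵢ = 0.0230 + 0.0162 + 0.0432 + 0.0884 + 0.0168 = 0.1876
Σp_1ᵢ² = 0.10² + 0.06² + 0.36² + 0.34² + 0.14² = 0.0100 + 0.0036 + 0.1296 + 0.1156 + 0.0196 = 0.2784
Σp_2ᵢ² = 0.23² + 0.27² + 0.12² + 0.26² + 0.12² = 0.0529 + 0.0729 + 0.0144 + 0.0676 + 0.0144 = 0.2222
O = 0.1876 / √(0.2784 × 0.2222) = 0.1876 / 0.248718 = 0.75427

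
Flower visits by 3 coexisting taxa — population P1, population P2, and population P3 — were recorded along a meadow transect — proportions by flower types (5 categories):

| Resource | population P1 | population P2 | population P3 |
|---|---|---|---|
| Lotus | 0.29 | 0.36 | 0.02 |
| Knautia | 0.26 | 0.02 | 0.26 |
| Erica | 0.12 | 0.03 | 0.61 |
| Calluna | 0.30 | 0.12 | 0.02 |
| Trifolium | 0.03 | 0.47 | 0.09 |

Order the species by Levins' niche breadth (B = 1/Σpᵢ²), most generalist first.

Σp_P1ᵢ² = 0.29² + 0.26² + 0.12² + 0.30² + 0.03² = 0.0841 + 0.0676 + 0.0144 + 0.0900 + 0.0009 = 0.2570
B_P1 = 1 / 0.2570 = 3.8911
Σp_P2ᵢ² = 0.36² + 0.02² + 0.03² + 0.12² + 0.47² = 0.1296 + 0.0004 + 0.0009 + 0.0144 + 0.2209 = 0.3662
B_P2 = 1 / 0.3662 = 2.7307
Σp_P3ᵢ² = 0.02² + 0.26² + 0.61² + 0.02² + 0.09² = 0.0004 + 0.0676 + 0.3721 + 0.0004 + 0.0081 = 0.4486
B_P3 = 1 / 0.4486 = 2.2292
Ranking by B (broadest → narrowest): population P1 (3.89) > population P2 (2.73) > population P3 (2.23)

population P1 > population P2 > population P3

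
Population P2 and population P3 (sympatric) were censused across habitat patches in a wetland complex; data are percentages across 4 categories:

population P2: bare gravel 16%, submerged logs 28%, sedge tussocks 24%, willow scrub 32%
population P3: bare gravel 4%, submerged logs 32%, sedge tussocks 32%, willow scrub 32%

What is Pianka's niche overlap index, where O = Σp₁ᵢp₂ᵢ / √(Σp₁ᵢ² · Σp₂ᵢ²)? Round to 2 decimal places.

0.96

Convert percentages to proportions (divide by 100).
Σ p₁ᵢp₂ᵢ = 0.0064 + 0.0896 + 0.0768 + 0.1024 = 0.2752
Σp_1ᵢ² = 0.16² + 0.28² + 0.24² + 0.32² = 0.0256 + 0.0784 + 0.0576 + 0.1024 = 0.2640
Σp_2ᵢ² = 0.04² + 0.32² + 0.32² + 0.32² = 0.0016 + 0.1024 + 0.1024 + 0.1024 = 0.3088
O = 0.2752 / √(0.2640 × 0.3088) = 0.2752 / 0.28552 = 0.9639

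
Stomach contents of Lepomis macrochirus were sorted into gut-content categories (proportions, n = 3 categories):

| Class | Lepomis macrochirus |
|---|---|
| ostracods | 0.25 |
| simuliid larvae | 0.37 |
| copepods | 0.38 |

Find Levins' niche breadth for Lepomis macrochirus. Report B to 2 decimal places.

Σpᵢ² = 0.25² + 0.37² + 0.38² = 0.0625 + 0.1369 + 0.1444 = 0.3438
B = 1 / 0.3438 = 2.9087

2.91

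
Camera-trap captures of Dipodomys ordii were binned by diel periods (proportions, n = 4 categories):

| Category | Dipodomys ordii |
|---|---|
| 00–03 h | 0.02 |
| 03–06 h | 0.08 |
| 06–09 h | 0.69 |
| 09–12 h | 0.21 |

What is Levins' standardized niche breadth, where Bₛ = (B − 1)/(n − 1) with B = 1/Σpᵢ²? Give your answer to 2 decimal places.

Σpᵢ² = 0.02² + 0.08² + 0.69² + 0.21² = 0.0004 + 0.0064 + 0.4761 + 0.0441 = 0.5270
B = 1 / 0.5270 = 1.8975
Bₛ = (B − 1)/(n − 1) = (1.8975 − 1)/(4 − 1) = 0.8975/3 = 0.2992

0.30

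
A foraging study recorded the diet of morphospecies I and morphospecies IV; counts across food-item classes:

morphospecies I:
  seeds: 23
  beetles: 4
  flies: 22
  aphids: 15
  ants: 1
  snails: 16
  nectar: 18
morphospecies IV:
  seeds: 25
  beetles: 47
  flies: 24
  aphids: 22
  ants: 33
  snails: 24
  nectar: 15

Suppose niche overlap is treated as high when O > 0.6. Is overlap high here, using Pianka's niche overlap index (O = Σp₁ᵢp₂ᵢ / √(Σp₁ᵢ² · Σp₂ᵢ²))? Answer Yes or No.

Yes

Proportions for morphospecies I (n=99): 23/99=0.2323, 4/99=0.0404, 22/99=0.2222, 15/99=0.1515, 1/99=0.0101, 16/99=0.1616, 18/99=0.1818
Proportions for morphospecies IV (n=190): 25/190=0.1316, 47/190=0.2474, 24/190=0.1263, 22/190=0.1158, 33/190=0.1737, 24/190=0.1263, 15/190=0.0789
Σ p₁ᵢp₂ᵢ = 0.030571 + 0.009995 + 0.028064 + 0.017544 + 0.001754 + 0.020410 + 0.014344 = 0.122682
Σp_1ᵢ² = 0.2323² + 0.0404² + 0.2222² + 0.1515² + 0.0101² + 0.1616² + 0.1818² = 0.053963 + 0.001632 + 0.049373 + 0.022952 + 0.000102 + 0.026115 + 0.033051 = 0.187188
Σp_2ᵢ² = 0.1316² + 0.2474² + 0.1263² + 0.1158² + 0.1737² + 0.1263² + 0.0789² = 0.017319 + 0.061207 + 0.015952 + 0.013410 + 0.030172 + 0.015952 + 0.006225 = 0.160237
O = 0.122682 / √(0.187188 × 0.160237) = 0.122682 / 0.1731890 = 0.7084
O = 0.7084 > 0.6 → Yes.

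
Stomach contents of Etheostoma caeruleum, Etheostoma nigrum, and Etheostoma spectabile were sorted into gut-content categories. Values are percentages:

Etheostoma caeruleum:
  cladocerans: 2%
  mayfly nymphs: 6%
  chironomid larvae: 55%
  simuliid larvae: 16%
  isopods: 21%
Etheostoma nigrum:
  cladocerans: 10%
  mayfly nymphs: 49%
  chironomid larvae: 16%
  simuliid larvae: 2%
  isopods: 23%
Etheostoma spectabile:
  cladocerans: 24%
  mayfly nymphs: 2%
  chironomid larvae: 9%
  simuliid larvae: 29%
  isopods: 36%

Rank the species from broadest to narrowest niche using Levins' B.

Convert percentages to proportions (divide by 100).
Σp_caerᵢ² = 0.02² + 0.06² + 0.55² + 0.16² + 0.21² = 0.0004 + 0.0036 + 0.3025 + 0.0256 + 0.0441 = 0.3762
B_caer = 1 / 0.3762 = 2.6582
Σp_nigrᵢ² = 0.10² + 0.49² + 0.16² + 0.02² + 0.23² = 0.0100 + 0.2401 + 0.0256 + 0.0004 + 0.0529 = 0.3290
B_nigr = 1 / 0.3290 = 3.0395
Σp_specᵢ² = 0.24² + 0.02² + 0.09² + 0.29² + 0.36² = 0.0576 + 0.0004 + 0.0081 + 0.0841 + 0.1296 = 0.2798
B_spec = 1 / 0.2798 = 3.5740
Ranking by B (broadest → narrowest): Etheostoma spectabile (3.57) > Etheostoma nigrum (3.04) > Etheostoma caeruleum (2.66)

Etheostoma spectabile > Etheostoma nigrum > Etheostoma caeruleum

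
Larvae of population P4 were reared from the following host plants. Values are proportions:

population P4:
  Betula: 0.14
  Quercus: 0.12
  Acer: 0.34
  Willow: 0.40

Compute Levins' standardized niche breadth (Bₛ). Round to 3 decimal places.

Σpᵢ² = 0.14² + 0.12² + 0.34² + 0.40² = 0.0196 + 0.0144 + 0.1156 + 0.1600 = 0.3096
B = 1 / 0.3096 = 3.22997
Bₛ = (B − 1)/(n − 1) = (3.22997 − 1)/(4 − 1) = 2.22997/3 = 0.74332

0.743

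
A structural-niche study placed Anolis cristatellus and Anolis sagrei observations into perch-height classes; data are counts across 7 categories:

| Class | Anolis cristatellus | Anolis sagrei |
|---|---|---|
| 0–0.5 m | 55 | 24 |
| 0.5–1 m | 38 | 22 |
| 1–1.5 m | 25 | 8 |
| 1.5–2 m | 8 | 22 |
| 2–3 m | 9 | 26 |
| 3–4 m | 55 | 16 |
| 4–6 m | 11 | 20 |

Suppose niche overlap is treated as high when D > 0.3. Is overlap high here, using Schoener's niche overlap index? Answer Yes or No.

Yes

Proportions for Anolis cristatellus (n=201): 55/201=0.2736, 38/201=0.1891, 25/201=0.1244, 8/201=0.0398, 9/201=0.0448, 55/201=0.2736, 11/201=0.0547
Proportions for Anolis sagrei (n=138): 24/138=0.1739, 22/138=0.1594, 8/138=0.0580, 22/138=0.1594, 26/138=0.1884, 16/138=0.1159, 20/138=0.1449
Σ|p₁ᵢ − p₂ᵢ| = 0.0997 + 0.0297 + 0.0664 + 0.1196 + 0.1436 + 0.1577 + 0.0902 = 0.7069
D = 1 − ½ × 0.7069 = 1 − 0.35345 = 0.64655
D = 0.64655 > 0.3 → Yes.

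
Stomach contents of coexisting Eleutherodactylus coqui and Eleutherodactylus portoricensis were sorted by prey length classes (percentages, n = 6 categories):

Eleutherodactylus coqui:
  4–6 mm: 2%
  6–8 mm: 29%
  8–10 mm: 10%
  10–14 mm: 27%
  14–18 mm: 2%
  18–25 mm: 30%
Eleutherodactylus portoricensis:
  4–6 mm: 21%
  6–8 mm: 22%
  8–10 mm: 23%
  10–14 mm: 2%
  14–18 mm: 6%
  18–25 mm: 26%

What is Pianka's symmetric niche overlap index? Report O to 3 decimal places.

Convert percentages to proportions (divide by 100).
Σ p₁ᵢp₂ᵢ = 0.0042 + 0.0638 + 0.0230 + 0.0054 + 0.0012 + 0.0780 = 0.1756
Σp_1ᵢ² = 0.02² + 0.29² + 0.10² + 0.27² + 0.02² + 0.30² = 0.0004 + 0.0841 + 0.0100 + 0.0729 + 0.0004 + 0.0900 = 0.2578
Σp_2ᵢ² = 0.21² + 0.22² + 0.23² + 0.02² + 0.06² + 0.26² = 0.0441 + 0.0484 + 0.0529 + 0.0004 + 0.0036 + 0.0676 = 0.2170
O = 0.1756 / √(0.2578 × 0.2170) = 0.1756 / 0.236522 = 0.74243

0.742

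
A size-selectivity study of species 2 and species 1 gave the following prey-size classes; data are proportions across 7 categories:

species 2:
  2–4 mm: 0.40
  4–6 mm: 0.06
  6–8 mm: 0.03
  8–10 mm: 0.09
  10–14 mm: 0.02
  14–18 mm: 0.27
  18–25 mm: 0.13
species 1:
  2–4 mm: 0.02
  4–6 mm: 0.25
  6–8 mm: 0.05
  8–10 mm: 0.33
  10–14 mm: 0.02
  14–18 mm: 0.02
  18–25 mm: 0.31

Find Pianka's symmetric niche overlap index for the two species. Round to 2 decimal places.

0.38

Σ p₁ᵢp₂ᵢ = 0.0080 + 0.0150 + 0.0015 + 0.0297 + 0.0004 + 0.0054 + 0.0403 = 0.1003
Σp_1ᵢ² = 0.40² + 0.06² + 0.03² + 0.09² + 0.02² + 0.27² + 0.13² = 0.1600 + 0.0036 + 0.0009 + 0.0081 + 0.0004 + 0.0729 + 0.0169 = 0.2628
Σp_2ᵢ² = 0.02² + 0.25² + 0.05² + 0.33² + 0.02² + 0.02² + 0.31² = 0.0004 + 0.0625 + 0.0025 + 0.1089 + 0.0004 + 0.0004 + 0.0961 = 0.2712
O = 0.1003 / √(0.2628 × 0.2712) = 0.1003 / 0.26697 = 0.3757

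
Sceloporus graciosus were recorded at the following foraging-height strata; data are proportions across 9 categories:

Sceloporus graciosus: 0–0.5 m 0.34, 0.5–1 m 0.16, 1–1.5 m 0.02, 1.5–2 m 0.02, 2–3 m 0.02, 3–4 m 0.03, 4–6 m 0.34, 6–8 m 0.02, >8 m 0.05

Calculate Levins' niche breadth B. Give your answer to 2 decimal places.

3.82

Σpᵢ² = 0.34² + 0.16² + 0.02² + 0.02² + 0.02² + 0.03² + 0.34² + 0.02² + 0.05² = 0.1156 + 0.0256 + 0.0004 + 0.0004 + 0.0004 + 0.0009 + 0.1156 + 0.0004 + 0.0025 = 0.2618
B = 1 / 0.2618 = 3.8197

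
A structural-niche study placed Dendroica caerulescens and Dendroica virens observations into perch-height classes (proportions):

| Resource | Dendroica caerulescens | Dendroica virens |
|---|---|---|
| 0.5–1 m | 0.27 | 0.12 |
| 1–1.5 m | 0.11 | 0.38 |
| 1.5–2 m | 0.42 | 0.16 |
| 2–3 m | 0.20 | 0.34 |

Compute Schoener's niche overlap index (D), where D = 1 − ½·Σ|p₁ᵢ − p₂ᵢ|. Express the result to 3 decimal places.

0.590

Σ|p₁ᵢ − p₂ᵢ| = 0.15 + 0.27 + 0.26 + 0.14 = 0.82
D = 1 − ½ × 0.82 = 1 − 0.410 = 0.59000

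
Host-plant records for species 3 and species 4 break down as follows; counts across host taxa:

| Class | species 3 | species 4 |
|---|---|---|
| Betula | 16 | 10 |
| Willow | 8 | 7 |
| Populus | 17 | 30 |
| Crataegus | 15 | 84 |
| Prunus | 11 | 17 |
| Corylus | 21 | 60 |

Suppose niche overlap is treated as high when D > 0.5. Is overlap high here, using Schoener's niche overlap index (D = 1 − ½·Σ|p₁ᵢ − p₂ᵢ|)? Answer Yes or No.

Proportions for species 3 (n=88): 16/88=0.1818, 8/88=0.0909, 17/88=0.1932, 15/88=0.1705, 11/88=0.1250, 21/88=0.2386
Proportions for species 4 (n=208): 10/208=0.0481, 7/208=0.0337, 30/208=0.1442, 84/208=0.4038, 17/208=0.0817, 60/208=0.2885
Σ|p₁ᵢ − p₂ᵢ| = 0.1337 + 0.0572 + 0.0490 + 0.2333 + 0.0433 + 0.0499 = 0.5664
D = 1 − ½ × 0.5664 = 1 − 0.28320 = 0.71680
D = 0.71680 > 0.5 → Yes.

Yes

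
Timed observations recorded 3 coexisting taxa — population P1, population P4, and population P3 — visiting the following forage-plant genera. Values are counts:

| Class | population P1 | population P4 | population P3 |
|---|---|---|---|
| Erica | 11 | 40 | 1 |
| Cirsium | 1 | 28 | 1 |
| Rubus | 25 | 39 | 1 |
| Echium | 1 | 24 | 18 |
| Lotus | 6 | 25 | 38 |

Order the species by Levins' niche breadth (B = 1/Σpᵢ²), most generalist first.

population P4 > population P1 > population P3

Proportions for population P1 (n=44): 11/44=0.2500, 1/44=0.0227, 25/44=0.5682, 1/44=0.0227, 6/44=0.1364
Proportions for population P4 (n=156): 40/156=0.2564, 28/156=0.1795, 39/156=0.2500, 24/156=0.1538, 25/156=0.1603
Proportions for population P3 (n=59): 1/59=0.0169, 1/59=0.0169, 1/59=0.0169, 18/59=0.3051, 38/59=0.6441
Σp_P1ᵢ² = 0.2500² + 0.0227² + 0.5682² + 0.0227² + 0.1364² = 0.062500 + 0.000515 + 0.322851 + 0.000515 + 0.018605 = 0.404986
B_P1 = 1 / 0.404986 = 2.4692
Σp_P4ᵢ² = 0.2564² + 0.1795² + 0.2500² + 0.1538² + 0.1603² = 0.065741 + 0.032220 + 0.062500 + 0.023654 + 0.025696 = 0.209811
B_P4 = 1 / 0.209811 = 4.7662
Σp_P3ᵢ² = 0.0169² + 0.0169² + 0.0169² + 0.3051² + 0.6441² = 0.000286 + 0.000286 + 0.000286 + 0.093086 + 0.414865 = 0.508809
B_P3 = 1 / 0.508809 = 1.9654
Ranking by B (broadest → narrowest): population P4 (4.77) > population P1 (2.47) > population P3 (1.97)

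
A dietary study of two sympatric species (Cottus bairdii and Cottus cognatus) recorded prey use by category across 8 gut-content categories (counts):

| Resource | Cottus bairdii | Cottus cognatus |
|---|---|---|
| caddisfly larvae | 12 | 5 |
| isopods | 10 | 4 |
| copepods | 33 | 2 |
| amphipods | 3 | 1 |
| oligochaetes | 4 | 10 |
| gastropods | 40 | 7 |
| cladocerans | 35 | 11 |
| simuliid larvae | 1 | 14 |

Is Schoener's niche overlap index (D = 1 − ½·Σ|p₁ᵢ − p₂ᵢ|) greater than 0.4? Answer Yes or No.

Proportions for Cottus bairdii (n=138): 12/138=0.0870, 10/138=0.0725, 33/138=0.2391, 3/138=0.0217, 4/138=0.0290, 40/138=0.2899, 35/138=0.2536, 1/138=0.0072
Proportions for Cottus cognatus (n=54): 5/54=0.0926, 4/54=0.0741, 2/54=0.0370, 1/54=0.0185, 10/54=0.1852, 7/54=0.1296, 11/54=0.2037, 14/54=0.2593
Σ|p₁ᵢ − p₂ᵢ| = 0.0056 + 0.0016 + 0.2021 + 0.0032 + 0.1562 + 0.1603 + 0.0499 + 0.2521 = 0.8310
D = 1 − ½ × 0.8310 = 1 − 0.41550 = 0.58450
D = 0.58450 > 0.4 → Yes.

Yes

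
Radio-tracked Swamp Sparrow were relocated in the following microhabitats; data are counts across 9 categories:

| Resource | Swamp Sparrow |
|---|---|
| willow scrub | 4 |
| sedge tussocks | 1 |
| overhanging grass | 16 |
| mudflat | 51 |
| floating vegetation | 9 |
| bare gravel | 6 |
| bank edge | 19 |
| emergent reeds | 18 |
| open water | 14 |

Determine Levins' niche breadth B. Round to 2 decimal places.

Proportions for Swamp Sparrow (n=138): 4/138=0.0290, 1/138=0.0072, 16/138=0.1159, 51/138=0.3696, 9/138=0.0652, 6/138=0.0435, 19/138=0.1377, 18/138=0.1304, 14/138=0.1014
Σpᵢ² = 0.0290² + 0.0072² + 0.1159² + 0.3696² + 0.0652² + 0.0435² + 0.1377² + 0.1304² + 0.1014² = 0.000841 + 0.000052 + 0.013433 + 0.136604 + 0.004251 + 0.001892 + 0.018961 + 0.017004 + 0.010282 = 0.203320
B = 1 / 0.203320 = 4.9184

4.92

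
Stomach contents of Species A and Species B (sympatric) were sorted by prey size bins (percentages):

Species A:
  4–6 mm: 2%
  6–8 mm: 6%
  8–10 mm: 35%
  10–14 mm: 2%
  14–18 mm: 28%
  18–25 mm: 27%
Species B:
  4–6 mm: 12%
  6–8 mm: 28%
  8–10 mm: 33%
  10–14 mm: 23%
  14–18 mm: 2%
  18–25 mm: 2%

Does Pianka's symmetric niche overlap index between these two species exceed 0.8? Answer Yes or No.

Convert percentages to proportions (divide by 100).
Σ p₁ᵢp₂ᵢ = 0.0024 + 0.0168 + 0.1155 + 0.0046 + 0.0056 + 0.0054 = 0.1503
Σp_1ᵢ² = 0.02² + 0.06² + 0.35² + 0.02² + 0.28² + 0.27² = 0.0004 + 0.0036 + 0.1225 + 0.0004 + 0.0784 + 0.0729 = 0.2782
Σp_2ᵢ² = 0.12² + 0.28² + 0.33² + 0.23² + 0.02² + 0.02² = 0.0144 + 0.0784 + 0.1089 + 0.0529 + 0.0004 + 0.0004 = 0.2554
O = 0.1503 / √(0.2782 × 0.2554) = 0.1503 / 0.26656 = 0.5639
O = 0.5639 < 0.8 → No.

No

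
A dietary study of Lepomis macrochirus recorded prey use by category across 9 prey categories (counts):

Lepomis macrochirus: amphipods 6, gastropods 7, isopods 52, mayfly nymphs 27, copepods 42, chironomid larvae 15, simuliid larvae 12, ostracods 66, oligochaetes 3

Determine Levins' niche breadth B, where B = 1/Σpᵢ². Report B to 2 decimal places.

5.28

Proportions for Lepomis macrochirus (n=230): 6/230=0.0261, 7/230=0.0304, 52/230=0.2261, 27/230=0.1174, 42/230=0.1826, 15/230=0.0652, 12/230=0.0522, 66/230=0.2870, 3/230=0.0130
Σpᵢ² = 0.0261² + 0.0304² + 0.2261² + 0.1174² + 0.1826² + 0.0652² + 0.0522² + 0.2870² + 0.0130² = 0.000681 + 0.000924 + 0.051121 + 0.013783 + 0.033343 + 0.004251 + 0.002725 + 0.082369 + 0.000169 = 0.189366
B = 1 / 0.189366 = 5.2808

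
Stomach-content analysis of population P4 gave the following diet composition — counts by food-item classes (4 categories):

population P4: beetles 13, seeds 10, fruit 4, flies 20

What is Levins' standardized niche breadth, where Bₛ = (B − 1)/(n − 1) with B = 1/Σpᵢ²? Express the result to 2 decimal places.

Proportions for population P4 (n=47): 13/47=0.2766, 10/47=0.2128, 4/47=0.0851, 20/47=0.4255
Σpᵢ² = 0.2766² + 0.2128² + 0.0851² + 0.4255² = 0.076508 + 0.045284 + 0.007242 + 0.181050 = 0.310084
B = 1 / 0.310084 = 3.2249
Bₛ = (B − 1)/(n − 1) = (3.2249 − 1)/(4 − 1) = 2.2249/3 = 0.7416

0.74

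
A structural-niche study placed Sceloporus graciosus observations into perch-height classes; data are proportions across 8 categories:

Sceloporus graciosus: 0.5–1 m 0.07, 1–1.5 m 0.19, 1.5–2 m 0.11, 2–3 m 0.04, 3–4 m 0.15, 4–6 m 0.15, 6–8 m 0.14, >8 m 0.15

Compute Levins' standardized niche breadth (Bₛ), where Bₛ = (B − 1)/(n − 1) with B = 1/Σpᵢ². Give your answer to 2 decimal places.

0.86

Σpᵢ² = 0.07² + 0.19² + 0.11² + 0.04² + 0.15² + 0.15² + 0.14² + 0.15² = 0.0049 + 0.0361 + 0.0121 + 0.0016 + 0.0225 + 0.0225 + 0.0196 + 0.0225 = 0.1418
B = 1 / 0.1418 = 7.0522
Bₛ = (B − 1)/(n − 1) = (7.0522 − 1)/(8 − 1) = 6.0522/7 = 0.8646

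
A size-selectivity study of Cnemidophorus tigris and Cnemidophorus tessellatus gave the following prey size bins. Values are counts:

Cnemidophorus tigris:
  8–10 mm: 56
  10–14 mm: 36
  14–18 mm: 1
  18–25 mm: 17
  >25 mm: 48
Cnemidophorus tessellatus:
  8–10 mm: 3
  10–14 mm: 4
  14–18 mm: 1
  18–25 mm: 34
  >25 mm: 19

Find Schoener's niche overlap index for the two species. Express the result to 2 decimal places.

0.53

Proportions for Cnemidophorus tigris (n=158): 56/158=0.3544, 36/158=0.2278, 1/158=0.0063, 17/158=0.1076, 48/158=0.3038
Proportions for Cnemidophorus tessellatus (n=61): 3/61=0.0492, 4/61=0.0656, 1/61=0.0164, 34/61=0.5574, 19/61=0.3115
Σ|p₁ᵢ − p₂ᵢ| = 0.3052 + 0.1622 + 0.0101 + 0.4498 + 0.0077 = 0.9350
D = 1 − ½ × 0.9350 = 1 − 0.46750 = 0.53250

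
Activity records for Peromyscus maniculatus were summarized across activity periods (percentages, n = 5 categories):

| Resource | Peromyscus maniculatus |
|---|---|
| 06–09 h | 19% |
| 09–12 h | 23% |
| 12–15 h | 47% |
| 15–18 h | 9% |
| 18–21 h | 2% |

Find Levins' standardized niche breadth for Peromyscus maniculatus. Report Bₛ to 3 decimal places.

Convert percentages to proportions (divide by 100).
Σpᵢ² = 0.19² + 0.23² + 0.47² + 0.09² + 0.02² = 0.0361 + 0.0529 + 0.2209 + 0.0081 + 0.0004 = 0.3184
B = 1 / 0.3184 = 3.14070
Bₛ = (B − 1)/(n − 1) = (3.14070 − 1)/(5 − 1) = 2.14070/4 = 0.53518

0.535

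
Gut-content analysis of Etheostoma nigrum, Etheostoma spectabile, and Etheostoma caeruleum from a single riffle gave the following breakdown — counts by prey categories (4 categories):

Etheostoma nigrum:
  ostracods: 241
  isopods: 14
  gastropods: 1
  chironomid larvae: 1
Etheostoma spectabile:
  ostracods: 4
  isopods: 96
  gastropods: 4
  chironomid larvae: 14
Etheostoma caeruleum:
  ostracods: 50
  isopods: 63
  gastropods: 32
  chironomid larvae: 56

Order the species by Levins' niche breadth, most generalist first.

Proportions for Etheostoma nigrum (n=257): 241/257=0.9377, 14/257=0.0545, 1/257=0.0039, 1/257=0.0039
Proportions for Etheostoma spectabile (n=118): 4/118=0.0339, 96/118=0.8136, 4/118=0.0339, 14/118=0.1186
Proportions for Etheostoma caeruleum (n=201): 50/201=0.2488, 63/201=0.3134, 32/201=0.1592, 56/201=0.2786
Σp_nigrᵢ² = 0.9377² + 0.0545² + 0.0039² + 0.0039² = 0.879281 + 0.002970 + 0.000015 + 0.000015 = 0.882281
B_nigr = 1 / 0.882281 = 1.1334
Σp_specᵢ² = 0.0339² + 0.8136² + 0.0339² + 0.1186² = 0.001149 + 0.661945 + 0.001149 + 0.014066 = 0.678309
B_spec = 1 / 0.678309 = 1.4743
Σp_caerᵢ² = 0.2488² + 0.3134² + 0.1592² + 0.2786² = 0.061901 + 0.098220 + 0.025345 + 0.077618 = 0.263084
B_caer = 1 / 0.263084 = 3.8011
Ranking by B (broadest → narrowest): Etheostoma caeruleum (3.80) > Etheostoma spectabile (1.47) > Etheostoma nigrum (1.13)

Etheostoma caeruleum > Etheostoma spectabile > Etheostoma nigrum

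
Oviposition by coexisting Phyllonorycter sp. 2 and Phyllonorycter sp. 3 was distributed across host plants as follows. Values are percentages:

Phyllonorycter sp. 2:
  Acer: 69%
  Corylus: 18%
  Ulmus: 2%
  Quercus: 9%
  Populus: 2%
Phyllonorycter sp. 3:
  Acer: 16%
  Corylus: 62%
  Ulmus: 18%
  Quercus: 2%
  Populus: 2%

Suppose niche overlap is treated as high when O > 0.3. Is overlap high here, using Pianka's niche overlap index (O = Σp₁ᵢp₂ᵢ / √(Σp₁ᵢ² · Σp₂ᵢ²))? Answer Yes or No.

Yes

Convert percentages to proportions (divide by 100).
Σ p₁ᵢp₂ᵢ = 0.1104 + 0.1116 + 0.0036 + 0.0018 + 0.0004 = 0.2278
Σp_1ᵢ² = 0.69² + 0.18² + 0.02² + 0.09² + 0.02² = 0.4761 + 0.0324 + 0.0004 + 0.0081 + 0.0004 = 0.5174
Σp_2ᵢ² = 0.16² + 0.62² + 0.18² + 0.02² + 0.02² = 0.0256 + 0.3844 + 0.0324 + 0.0004 + 0.0004 = 0.4432
O = 0.2278 / √(0.5174 × 0.4432) = 0.2278 / 0.47886 = 0.4757
O = 0.4757 > 0.3 → Yes.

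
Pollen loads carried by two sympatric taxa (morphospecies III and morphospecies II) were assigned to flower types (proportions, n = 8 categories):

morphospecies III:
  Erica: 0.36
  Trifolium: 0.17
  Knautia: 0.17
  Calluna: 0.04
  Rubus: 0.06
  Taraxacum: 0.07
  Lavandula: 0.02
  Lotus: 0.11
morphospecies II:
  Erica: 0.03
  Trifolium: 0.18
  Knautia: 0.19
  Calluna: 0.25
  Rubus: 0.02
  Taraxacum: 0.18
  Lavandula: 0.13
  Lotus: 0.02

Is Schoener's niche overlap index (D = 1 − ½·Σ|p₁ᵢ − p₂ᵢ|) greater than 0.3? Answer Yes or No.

Yes

Σ|p₁ᵢ − p₂ᵢ| = 0.33 + 0.01 + 0.02 + 0.21 + 0.04 + 0.11 + 0.11 + 0.09 = 0.92
D = 1 − ½ × 0.92 = 1 − 0.460 = 0.5400
D = 0.5400 > 0.3 → Yes.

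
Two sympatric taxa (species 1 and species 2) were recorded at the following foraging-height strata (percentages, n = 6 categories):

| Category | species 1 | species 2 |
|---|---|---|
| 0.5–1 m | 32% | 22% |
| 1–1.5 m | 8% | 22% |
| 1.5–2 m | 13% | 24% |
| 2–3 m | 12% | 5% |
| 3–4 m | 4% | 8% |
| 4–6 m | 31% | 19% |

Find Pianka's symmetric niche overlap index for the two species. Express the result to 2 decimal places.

0.86

Convert percentages to proportions (divide by 100).
Σ p₁ᵢp₂ᵢ = 0.0704 + 0.0176 + 0.0312 + 0.0060 + 0.0032 + 0.0589 = 0.1873
Σp_1ᵢ² = 0.32² + 0.08² + 0.13² + 0.12² + 0.04² + 0.31² = 0.1024 + 0.0064 + 0.0169 + 0.0144 + 0.0016 + 0.0961 = 0.2378
Σp_2ᵢ² = 0.22² + 0.22² + 0.24² + 0.05² + 0.08² + 0.19² = 0.0484 + 0.0484 + 0.0576 + 0.0025 + 0.0064 + 0.0361 = 0.1994
O = 0.1873 / √(0.2378 × 0.1994) = 0.1873 / 0.21776 = 0.8601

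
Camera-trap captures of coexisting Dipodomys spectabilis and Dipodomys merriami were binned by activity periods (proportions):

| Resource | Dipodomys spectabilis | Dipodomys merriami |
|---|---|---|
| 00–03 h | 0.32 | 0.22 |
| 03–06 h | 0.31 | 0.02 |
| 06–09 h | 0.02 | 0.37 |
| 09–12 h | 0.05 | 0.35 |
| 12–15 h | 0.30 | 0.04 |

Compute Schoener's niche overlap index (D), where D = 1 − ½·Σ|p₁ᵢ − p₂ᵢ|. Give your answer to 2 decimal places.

Σ|p₁ᵢ − p₂ᵢ| = 0.10 + 0.29 + 0.35 + 0.30 + 0.26 = 1.30
D = 1 − ½ × 1.30 = 1 − 0.650 = 0.3500

0.35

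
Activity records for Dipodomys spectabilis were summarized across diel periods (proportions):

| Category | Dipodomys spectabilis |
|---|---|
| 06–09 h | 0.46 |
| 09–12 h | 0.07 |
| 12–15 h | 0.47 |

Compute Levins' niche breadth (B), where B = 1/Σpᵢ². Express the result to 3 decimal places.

Σpᵢ² = 0.46² + 0.07² + 0.47² = 0.2116 + 0.0049 + 0.2209 = 0.4374
B = 1 / 0.4374 = 2.28624

2.286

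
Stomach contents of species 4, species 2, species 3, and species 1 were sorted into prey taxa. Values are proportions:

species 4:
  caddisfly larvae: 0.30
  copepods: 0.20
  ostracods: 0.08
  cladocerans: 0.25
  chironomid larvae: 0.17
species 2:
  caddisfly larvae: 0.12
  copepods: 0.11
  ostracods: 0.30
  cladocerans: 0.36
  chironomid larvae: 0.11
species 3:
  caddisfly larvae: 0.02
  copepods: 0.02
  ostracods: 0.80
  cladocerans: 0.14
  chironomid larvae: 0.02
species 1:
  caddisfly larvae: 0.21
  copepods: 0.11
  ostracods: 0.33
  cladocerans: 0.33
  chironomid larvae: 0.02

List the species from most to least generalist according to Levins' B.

species 4 > species 2 > species 1 > species 3

Σp_4ᵢ² = 0.30² + 0.20² + 0.08² + 0.25² + 0.17² = 0.0900 + 0.0400 + 0.0064 + 0.0625 + 0.0289 = 0.2278
B_4 = 1 / 0.2278 = 4.3898
Σp_2ᵢ² = 0.12² + 0.11² + 0.30² + 0.36² + 0.11² = 0.0144 + 0.0121 + 0.0900 + 0.1296 + 0.0121 = 0.2582
B_2 = 1 / 0.2582 = 3.8730
Σp_3ᵢ² = 0.02² + 0.02² + 0.80² + 0.14² + 0.02² = 0.0004 + 0.0004 + 0.6400 + 0.0196 + 0.0004 = 0.6608
B_3 = 1 / 0.6608 = 1.5133
Σp_1ᵢ² = 0.21² + 0.11² + 0.33² + 0.33² + 0.02² = 0.0441 + 0.0121 + 0.1089 + 0.1089 + 0.0004 = 0.2744
B_1 = 1 / 0.2744 = 3.6443
Ranking by B (broadest → narrowest): species 4 (4.39) > species 2 (3.87) > species 1 (3.64) > species 3 (1.51)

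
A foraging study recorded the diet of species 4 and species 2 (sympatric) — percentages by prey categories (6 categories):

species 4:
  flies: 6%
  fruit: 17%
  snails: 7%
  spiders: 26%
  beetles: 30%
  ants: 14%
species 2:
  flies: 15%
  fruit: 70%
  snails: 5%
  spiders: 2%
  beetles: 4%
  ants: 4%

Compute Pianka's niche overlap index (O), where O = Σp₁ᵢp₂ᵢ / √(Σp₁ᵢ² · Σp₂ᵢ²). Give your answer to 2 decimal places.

0.46

Convert percentages to proportions (divide by 100).
Σ p₁ᵢp₂ᵢ = 0.0090 + 0.1190 + 0.0035 + 0.0052 + 0.0120 + 0.0056 = 0.1543
Σp_1ᵢ² = 0.06² + 0.17² + 0.07² + 0.26² + 0.30² + 0.14² = 0.0036 + 0.0289 + 0.0049 + 0.0676 + 0.0900 + 0.0196 = 0.2146
Σp_2ᵢ² = 0.15² + 0.70² + 0.05² + 0.02² + 0.04² + 0.04² = 0.0225 + 0.4900 + 0.0025 + 0.0004 + 0.0016 + 0.0016 = 0.5186
O = 0.1543 / √(0.2146 × 0.5186) = 0.1543 / 0.33360 = 0.4625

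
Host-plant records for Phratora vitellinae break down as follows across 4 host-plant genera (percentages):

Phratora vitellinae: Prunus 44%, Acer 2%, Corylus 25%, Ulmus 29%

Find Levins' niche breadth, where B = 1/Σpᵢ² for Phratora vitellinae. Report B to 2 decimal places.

Convert percentages to proportions (divide by 100).
Σpᵢ² = 0.44² + 0.02² + 0.25² + 0.29² = 0.1936 + 0.0004 + 0.0625 + 0.0841 = 0.3406
B = 1 / 0.3406 = 2.9360

2.94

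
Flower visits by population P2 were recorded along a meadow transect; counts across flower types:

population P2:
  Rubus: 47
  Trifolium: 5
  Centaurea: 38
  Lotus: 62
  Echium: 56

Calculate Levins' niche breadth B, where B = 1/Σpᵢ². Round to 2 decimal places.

Proportions for population P2 (n=208): 47/208=0.2260, 5/208=0.0240, 38/208=0.1827, 62/208=0.2981, 56/208=0.2692
Σpᵢ² = 0.2260² + 0.0240² + 0.1827² + 0.2981² + 0.2692² = 0.051076 + 0.000576 + 0.033379 + 0.088864 + 0.072469 = 0.246364
B = 1 / 0.246364 = 4.0590

4.06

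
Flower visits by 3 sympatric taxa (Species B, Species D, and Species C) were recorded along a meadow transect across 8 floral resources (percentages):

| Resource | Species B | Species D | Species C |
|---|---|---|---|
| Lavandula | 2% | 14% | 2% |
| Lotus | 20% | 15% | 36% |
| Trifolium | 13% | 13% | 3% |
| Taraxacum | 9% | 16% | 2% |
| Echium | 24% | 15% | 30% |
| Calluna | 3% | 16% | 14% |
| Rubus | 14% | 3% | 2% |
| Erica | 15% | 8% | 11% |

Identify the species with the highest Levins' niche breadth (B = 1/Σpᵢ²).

Convert percentages to proportions (divide by 100).
Σp_Bᵢ² = 0.02² + 0.20² + 0.13² + 0.09² + 0.24² + 0.03² + 0.14² + 0.15² = 0.0004 + 0.0400 + 0.0169 + 0.0081 + 0.0576 + 0.0009 + 0.0196 + 0.0225 = 0.1660
B_B = 1 / 0.1660 = 6.0241
Σp_Dᵢ² = 0.14² + 0.15² + 0.13² + 0.16² + 0.15² + 0.16² + 0.03² + 0.08² = 0.0196 + 0.0225 + 0.0169 + 0.0256 + 0.0225 + 0.0256 + 0.0009 + 0.0064 = 0.1400
B_D = 1 / 0.1400 = 7.1429
Σp_Cᵢ² = 0.02² + 0.36² + 0.03² + 0.02² + 0.30² + 0.14² + 0.02² + 0.11² = 0.0004 + 0.1296 + 0.0009 + 0.0004 + 0.0900 + 0.0196 + 0.0004 + 0.0121 = 0.2534
B_C = 1 / 0.2534 = 3.9463
Highest B → broadest niche (most generalist): Species D (B = 7.14).

Species D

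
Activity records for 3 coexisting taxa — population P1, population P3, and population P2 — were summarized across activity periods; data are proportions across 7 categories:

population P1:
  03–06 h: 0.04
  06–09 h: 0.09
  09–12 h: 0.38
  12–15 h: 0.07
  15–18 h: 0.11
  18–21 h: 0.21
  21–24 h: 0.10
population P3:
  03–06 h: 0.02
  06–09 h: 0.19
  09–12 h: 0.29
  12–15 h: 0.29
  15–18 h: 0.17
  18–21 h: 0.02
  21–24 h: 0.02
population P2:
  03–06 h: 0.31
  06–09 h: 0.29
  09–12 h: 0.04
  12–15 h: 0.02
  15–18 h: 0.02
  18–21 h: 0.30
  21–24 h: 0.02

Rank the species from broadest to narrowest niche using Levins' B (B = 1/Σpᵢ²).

Σp_P1ᵢ² = 0.04² + 0.09² + 0.38² + 0.07² + 0.11² + 0.21² + 0.10² = 0.0016 + 0.0081 + 0.1444 + 0.0049 + 0.0121 + 0.0441 + 0.0100 = 0.2252
B_P1 = 1 / 0.2252 = 4.4405
Σp_P3ᵢ² = 0.02² + 0.19² + 0.29² + 0.29² + 0.17² + 0.02² + 0.02² = 0.0004 + 0.0361 + 0.0841 + 0.0841 + 0.0289 + 0.0004 + 0.0004 = 0.2344
B_P3 = 1 / 0.2344 = 4.2662
Σp_P2ᵢ² = 0.31² + 0.29² + 0.04² + 0.02² + 0.02² + 0.30² + 0.02² = 0.0961 + 0.0841 + 0.0016 + 0.0004 + 0.0004 + 0.0900 + 0.0004 = 0.2730
B_P2 = 1 / 0.2730 = 3.6630
Ranking by B (broadest → narrowest): population P1 (4.44) > population P3 (4.27) > population P2 (3.66)

population P1 > population P3 > population P2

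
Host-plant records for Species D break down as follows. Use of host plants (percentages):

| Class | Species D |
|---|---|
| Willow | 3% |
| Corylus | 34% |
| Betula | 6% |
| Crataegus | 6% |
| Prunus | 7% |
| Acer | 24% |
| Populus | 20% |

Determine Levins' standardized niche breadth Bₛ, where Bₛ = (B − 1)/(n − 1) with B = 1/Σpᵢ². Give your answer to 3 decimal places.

0.570

Convert percentages to proportions (divide by 100).
Σpᵢ² = 0.03² + 0.34² + 0.06² + 0.06² + 0.07² + 0.24² + 0.20² = 0.0009 + 0.1156 + 0.0036 + 0.0036 + 0.0049 + 0.0576 + 0.0400 = 0.2262
B = 1 / 0.2262 = 4.42087
Bₛ = (B − 1)/(n − 1) = (4.42087 − 1)/(7 − 1) = 3.42087/6 = 0.57015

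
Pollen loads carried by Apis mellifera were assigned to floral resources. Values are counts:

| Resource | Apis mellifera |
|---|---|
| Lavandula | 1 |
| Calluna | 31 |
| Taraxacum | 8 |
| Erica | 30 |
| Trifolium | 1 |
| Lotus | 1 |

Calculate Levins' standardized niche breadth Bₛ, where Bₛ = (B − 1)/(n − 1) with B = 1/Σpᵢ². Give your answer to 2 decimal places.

0.34

Proportions for Apis mellifera (n=72): 1/72=0.0139, 31/72=0.4306, 8/72=0.1111, 30/72=0.4167, 1/72=0.0139, 1/72=0.0139
Σpᵢ² = 0.0139² + 0.4306² + 0.1111² + 0.4167² + 0.0139² + 0.0139² = 0.000193 + 0.185416 + 0.012343 + 0.173639 + 0.000193 + 0.000193 = 0.371977
B = 1 / 0.371977 = 2.6883
Bₛ = (B − 1)/(n − 1) = (2.6883 − 1)/(6 − 1) = 1.6883/5 = 0.3377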